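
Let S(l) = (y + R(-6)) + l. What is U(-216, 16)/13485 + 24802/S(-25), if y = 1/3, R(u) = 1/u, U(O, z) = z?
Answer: -2006727436/2009265 ≈ -998.74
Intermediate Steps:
y = ⅓ ≈ 0.33333
S(l) = ⅙ + l (S(l) = (⅓ + 1/(-6)) + l = (⅓ - ⅙) + l = ⅙ + l)
U(-216, 16)/13485 + 24802/S(-25) = 16/13485 + 24802/(⅙ - 25) = 16*(1/13485) + 24802/(-149/6) = 16/13485 + 24802*(-6/149) = 16/13485 - 148812/149 = -2006727436/2009265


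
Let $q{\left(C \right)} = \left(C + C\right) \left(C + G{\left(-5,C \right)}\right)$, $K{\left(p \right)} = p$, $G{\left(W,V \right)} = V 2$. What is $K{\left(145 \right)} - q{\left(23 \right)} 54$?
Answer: $-171251$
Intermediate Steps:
$G{\left(W,V \right)} = 2 V$
$q{\left(C \right)} = 6 C^{2}$ ($q{\left(C \right)} = \left(C + C\right) \left(C + 2 C\right) = 2 C 3 C = 6 C^{2}$)
$K{\left(145 \right)} - q{\left(23 \right)} 54 = 145 - 6 \cdot 23^{2} \cdot 54 = 145 - 6 \cdot 529 \cdot 54 = 145 - 3174 \cdot 54 = 145 - 171396 = -171251$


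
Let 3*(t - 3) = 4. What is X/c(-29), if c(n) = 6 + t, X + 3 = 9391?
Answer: 28164/31 ≈ 908.52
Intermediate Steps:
t = 13/3 (t = 3 + (1/3)*4 = 3 + 4/3 = 13/3 ≈ 4.3333)
X = 9388 (X = -3 + 9391 = 9388)
c(n) = 31/3 (c(n) = 6 + 13/3 = 31/3)
X/c(-29) = 9388/(31/3) = 9388*(3/31) = 28164/31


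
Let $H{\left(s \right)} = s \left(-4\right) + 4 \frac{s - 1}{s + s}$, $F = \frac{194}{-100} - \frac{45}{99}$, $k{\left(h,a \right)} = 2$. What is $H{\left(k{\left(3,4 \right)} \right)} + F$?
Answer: $- \frac{5167}{550} \approx -9.3945$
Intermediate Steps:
$F = - \frac{1317}{550}$ ($F = 194 \left(- \frac{1}{100}\right) - \frac{5}{11} = - \frac{97}{50} - \frac{5}{11} = - \frac{1317}{550} \approx -2.3945$)
$H{\left(s \right)} = - 4 s + \frac{2 \left(-1 + s\right)}{s}$ ($H{\left(s \right)} = - 4 s + 4 \frac{-1 + s}{2 s} = - 4 s + \frac{2 \left(-1 + s\right)}{s}$)
$H{\left(k{\left(3,4 \right)} \right)} + F = \left(2 - 8 - \frac{2}{2}\right) - \frac{1317}{550} = \left(2 - 8 - 1\right) - \frac{1317}{550} = -7 - \frac{1317}{550} = - \frac{5167}{550}$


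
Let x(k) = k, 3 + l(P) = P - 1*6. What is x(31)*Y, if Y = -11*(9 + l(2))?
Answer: -682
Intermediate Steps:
l(P) = -9 + P (l(P) = -3 + (P - 1*6) = -3 + (P - 6) = -3 + (-6 + P) = -9 + P)
Y = -22 (Y = -11*(9 + (-9 + 2)) = -11*(9 - 7) = -11*2 = -22)
x(31)*Y = 31*(-22) = -682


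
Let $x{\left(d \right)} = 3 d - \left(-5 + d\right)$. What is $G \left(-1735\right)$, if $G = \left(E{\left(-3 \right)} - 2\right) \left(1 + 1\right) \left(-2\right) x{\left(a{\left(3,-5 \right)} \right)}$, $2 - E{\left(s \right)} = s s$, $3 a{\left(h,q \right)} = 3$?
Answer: $-437220$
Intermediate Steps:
$a{\left(h,q \right)} = 1$ ($a{\left(h,q \right)} = \frac{1}{3} \cdot 3 = 1$)
$E{\left(s \right)} = 2 - s^{2}$ ($E{\left(s \right)} = 2 - s s = 2 - s^{2}$)
$x{\left(d \right)} = 5 + 2 d$
$G = 252$ ($G = \left(\left(2 - \left(-3\right)^{2}\right) - 2\right) \left(1 + 1\right) \left(-2\right) \left(5 + 2 \cdot 1\right) = \left(\left(2 - 9\right) - 2\right) 2 \left(-2\right) \left(5 + 2\right) = \left(\left(2 - 9\right) - 2\right) 2 \left(-2\right) 7 = \left(-7 - 2\right) 2 \left(-2\right) 7 = \left(-9\right) 2 \left(-2\right) 7 = \left(-18\right) \left(-2\right) 7 = 36 \cdot 7 = 252$)
$G \left(-1735\right) = 252 \left(-1735\right) = -437220$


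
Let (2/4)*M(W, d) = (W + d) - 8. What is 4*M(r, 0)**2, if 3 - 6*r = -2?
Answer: 7396/9 ≈ 821.78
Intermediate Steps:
r = 5/6 (r = 1/2 - 1/6*(-2) = 1/2 + 1/3 = 5/6 ≈ 0.83333)
M(W, d) = -16 + 2*W + 2*d (M(W, d) = 2*((W + d) - 8) = 2*(-8 + W + d) = -16 + 2*W + 2*d)
4*M(r, 0)**2 = 4*(-16 + 2*(5/6) + 2*0)**2 = 4*(-16 + 5/3 + 0)**2 = 4*(-43/3)**2 = 4*(1849/9) = 7396/9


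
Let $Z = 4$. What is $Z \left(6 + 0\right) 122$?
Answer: $2928$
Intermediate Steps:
$Z \left(6 + 0\right) 122 = 4 \left(6 + 0\right) 122 = 4 \cdot 6 \cdot 122 = 24 \cdot 122 = 2928$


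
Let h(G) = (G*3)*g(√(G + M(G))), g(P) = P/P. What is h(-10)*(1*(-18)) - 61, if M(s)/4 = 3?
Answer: 479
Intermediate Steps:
M(s) = 12 (M(s) = 4*3 = 12)
g(P) = 1
h(G) = 3*G (h(G) = (G*3)*1 = (3*G)*1 = 3*G)
h(-10)*(1*(-18)) - 61 = (3*(-10))*(1*(-18)) - 61 = -30*(-18) - 61 = 540 - 61 = 479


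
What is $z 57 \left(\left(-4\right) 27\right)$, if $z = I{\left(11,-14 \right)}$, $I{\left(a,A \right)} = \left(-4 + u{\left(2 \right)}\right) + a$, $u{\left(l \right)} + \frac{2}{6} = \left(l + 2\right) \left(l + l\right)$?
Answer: $-139536$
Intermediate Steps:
$u{\left(l \right)} = - \frac{1}{3} + 2 l \left(2 + l\right)$ ($u{\left(l \right)} = - \frac{1}{3} + \left(l + 2\right) \left(l + l\right) = - \frac{1}{3} + \left(2 + l\right) 2 l = - \frac{1}{3} + 2 l \left(2 + l\right)$)
$I{\left(a,A \right)} = \frac{35}{3} + a$ ($I{\left(a,A \right)} = \left(-4 + \left(- \frac{1}{3} + 2 \cdot 2^{2} + 4 \cdot 2\right)\right) + a = \left(-4 + \left(- \frac{1}{3} + 2 \cdot 4 + 8\right)\right) + a = \left(-4 + \left(- \frac{1}{3} + 8 + 8\right)\right) + a = \left(-4 + \frac{47}{3}\right) + a = \frac{35}{3} + a$)
$z = \frac{68}{3}$ ($z = \frac{35}{3} + 11 = \frac{68}{3} \approx 22.667$)
$z 57 \left(\left(-4\right) 27\right) = \frac{68}{3} \cdot 57 \left(\left(-4\right) 27\right) = 1292 \left(-108\right) = -139536$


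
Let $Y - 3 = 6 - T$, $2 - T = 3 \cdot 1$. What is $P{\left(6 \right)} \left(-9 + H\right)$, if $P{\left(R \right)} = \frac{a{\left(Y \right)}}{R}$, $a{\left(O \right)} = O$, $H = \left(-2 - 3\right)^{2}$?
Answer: $\frac{80}{3} \approx 26.667$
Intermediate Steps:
$T = -1$ ($T = 2 - 3 \cdot 1 = 2 - 3 = -1$)
$Y = 10$ ($Y = 3 + \left(6 - -1\right) = 3 + \left(6 + 1\right) = 3 + 7 = 10$)
$H = 25$ ($H = \left(-5\right)^{2} = 25$)
$P{\left(R \right)} = \frac{10}{R}$
$P{\left(6 \right)} \left(-9 + H\right) = \frac{10}{6} \left(-9 + 25\right) = 10 \cdot \frac{1}{6} \cdot 16 = \frac{5}{3} \cdot 16 = \frac{80}{3}$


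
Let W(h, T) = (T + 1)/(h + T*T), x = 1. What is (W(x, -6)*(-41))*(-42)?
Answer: -8610/37 ≈ -232.70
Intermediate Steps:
W(h, T) = (1 + T)/(h + T²)
(W(x, -6)*(-41))*(-42) = (((1 - 6)/(1 + (-6)²))*(-41))*(-42) = ((-5/(1 + 36))*(-41))*(-42) = ((-5/37)*(-41))*(-42) = (((1/37)*(-5))*(-41))*(-42) = -5/37*(-41)*(-42) = (205/37)*(-42) = -8610/37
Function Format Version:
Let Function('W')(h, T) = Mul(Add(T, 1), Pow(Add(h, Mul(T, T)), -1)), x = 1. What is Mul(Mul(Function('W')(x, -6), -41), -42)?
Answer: Rational(-8610, 37) ≈ -232.70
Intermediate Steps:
Function('W')(h, T) = Mul(Pow(Add(h, Pow(T, 2)), -1), Add(1, T)) (Function('W')(h, T) = Mul(Add(1, T), Pow(Add(h, Pow(T, 2)), -1)) = Mul(Pow(Add(h, Pow(T, 2)), -1), Add(1, T)))
Mul(Mul(Function('W')(x, -6), -41), -42) = Mul(Mul(Mul(Pow(Add(1, Pow(-6, 2)), -1), Add(1, -6)), -41), -42) = Mul(Mul(Mul(Pow(Add(1, 36), -1), -5), -41), -42) = Mul(Mul(Mul(Pow(37, -1), -5), -41), -42) = Mul(Mul(Mul(Rational(1, 37), -5), -41), -42) = Mul(Mul(Rational(-5, 37), -41), -42) = Mul(Rational(205, 37), -42) = Rational(-8610, 37)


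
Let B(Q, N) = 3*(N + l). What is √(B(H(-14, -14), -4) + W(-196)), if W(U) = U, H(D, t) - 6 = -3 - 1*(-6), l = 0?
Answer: 4*I*√13 ≈ 14.422*I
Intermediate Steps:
H(D, t) = 9 (H(D, t) = 6 + (-3 - 1*(-6)) = 6 + (-3 + 6) = 6 + 3 = 9)
B(Q, N) = 3*N (B(Q, N) = 3*(N + 0) = 3*N)
√(B(H(-14, -14), -4) + W(-196)) = √(3*(-4) - 196) = √(-12 - 196) = √(-208) = 4*I*√13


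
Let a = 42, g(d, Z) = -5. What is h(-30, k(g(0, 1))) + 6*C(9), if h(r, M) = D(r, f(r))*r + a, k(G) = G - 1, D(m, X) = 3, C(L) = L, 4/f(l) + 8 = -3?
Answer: 6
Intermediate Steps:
f(l) = -4/11 (f(l) = 4/(-8 - 3) = 4/(-11) = 4*(-1/11) = -4/11)
k(G) = -1 + G
h(r, M) = 42 + 3*r (h(r, M) = 3*r + 42 = 42 + 3*r)
h(-30, k(g(0, 1))) + 6*C(9) = (42 + 3*(-30)) + 6*9 = (42 - 90) + 54 = -48 + 54 = 6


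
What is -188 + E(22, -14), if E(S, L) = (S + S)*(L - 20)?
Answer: -1684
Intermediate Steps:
E(S, L) = 2*S*(-20 + L) (E(S, L) = (2*S)*(-20 + L) = 2*S*(-20 + L))
-188 + E(22, -14) = -188 + 2*22*(-20 - 14) = -188 + 2*22*(-34) = -188 - 1496 = -1684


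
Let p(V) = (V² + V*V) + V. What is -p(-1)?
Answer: -1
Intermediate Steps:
p(V) = V + 2*V² (p(V) = (V² + V²) + V = 2*V² + V = V + 2*V²)
-p(-1) = -(-1)*(1 + 2*(-1)) = -(-1)*(1 - 2) = -(-1)*(-1) = -1*1 = -1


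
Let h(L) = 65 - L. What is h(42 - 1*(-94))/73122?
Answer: -71/73122 ≈ -0.00097098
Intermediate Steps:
h(42 - 1*(-94))/73122 = (65 - (42 - 1*(-94)))/73122 = (65 - (42 + 94))*(1/73122) = (65 - 1*136)*(1/73122) = (65 - 136)*(1/73122) = -71*1/73122 = -71/73122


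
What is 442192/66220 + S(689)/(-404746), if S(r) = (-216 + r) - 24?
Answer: 44736427613/6700570030 ≈ 6.6765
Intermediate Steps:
S(r) = -240 + r
442192/66220 + S(689)/(-404746) = 442192/66220 + (-240 + 689)/(-404746) = 442192*(1/66220) + 449*(-1/404746) = 110548/16555 - 449/404746 = 44736427613/6700570030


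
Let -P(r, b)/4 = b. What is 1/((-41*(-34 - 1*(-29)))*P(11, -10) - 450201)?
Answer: -1/442001 ≈ -2.2624e-6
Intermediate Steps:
P(r, b) = -4*b
1/((-41*(-34 - 1*(-29)))*P(11, -10) - 450201) = 1/((-41*(-34 - 1*(-29)))*(-4*(-10)) - 450201) = 1/(-41*(-34 + 29)*40 - 450201) = 1/(-41*(-5)*40 - 450201) = 1/(205*40 - 450201) = 1/(8200 - 450201) = 1/(-442001) = -1/442001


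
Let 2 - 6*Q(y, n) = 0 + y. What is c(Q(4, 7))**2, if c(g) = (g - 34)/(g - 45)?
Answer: 10609/18496 ≈ 0.57358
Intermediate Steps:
Q(y, n) = 1/3 - y/6 (Q(y, n) = 1/3 - (0 + y)/6 = 1/3 - y/6)
c(g) = (-34 + g)/(-45 + g)
c(Q(4, 7))**2 = ((-34 + (1/3 - 1/6*4))/(-45 + (1/3 - 1/6*4)))**2 = ((-34 + (1/3 - 2/3))/(-45 + (1/3 - 2/3)))**2 = ((-34 - 1/3)/(-45 - 1/3))**2 = (-103/3/(-136/3))**2 = (-3/136*(-103/3))**2 = (103/136)**2 = 10609/18496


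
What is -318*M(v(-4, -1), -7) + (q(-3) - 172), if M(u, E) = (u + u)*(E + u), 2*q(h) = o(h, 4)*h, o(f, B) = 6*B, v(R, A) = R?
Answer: -28192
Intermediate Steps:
q(h) = 12*h (q(h) = ((6*4)*h)/2 = (24*h)/2 = 12*h)
M(u, E) = 2*u*(E + u) (M(u, E) = (2*u)*(E + u) = 2*u*(E + u))
-318*M(v(-4, -1), -7) + (q(-3) - 172) = -636*(-4)*(-7 - 4) + (12*(-3) - 172) = -636*(-4)*(-11) + (-36 - 172) = -318*88 - 208 = -27984 - 208 = -28192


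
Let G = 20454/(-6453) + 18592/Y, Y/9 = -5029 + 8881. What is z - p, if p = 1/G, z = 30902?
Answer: 168568216937/5454862 ≈ 30902.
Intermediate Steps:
Y = 34668 (Y = 9*(-5029 + 8881) = 9*3852 = 34668)
G = -5454862/2071413 (G = 20454/(-6453) + 18592/34668 = 20454*(-1/6453) + 18592*(1/34668) = -6818/2151 + 4648/8667 = -5454862/2071413 ≈ -2.6334)
p = -2071413/5454862 (p = 1/(-5454862/2071413) = -2071413/5454862 ≈ -0.37974)
z - p = 30902 - 1*(-2071413/5454862) = 30902 + 2071413/5454862 = 168568216937/5454862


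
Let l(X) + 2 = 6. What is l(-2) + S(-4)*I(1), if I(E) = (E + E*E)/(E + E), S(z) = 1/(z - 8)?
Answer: 47/12 ≈ 3.9167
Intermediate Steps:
S(z) = 1/(-8 + z)
l(X) = 4 (l(X) = -2 + 6 = 4)
I(E) = (E + E**2)/(2*E) (I(E) = (E + E**2)/((2*E)) = (E + E**2)*(1/(2*E)) = (E + E**2)/(2*E))
l(-2) + S(-4)*I(1) = 4 + (1/2 + (1/2)*1)/(-8 - 4) = 4 + (1/2 + 1/2)/(-12) = 4 - 1/12*1 = 4 - 1/12 = 47/12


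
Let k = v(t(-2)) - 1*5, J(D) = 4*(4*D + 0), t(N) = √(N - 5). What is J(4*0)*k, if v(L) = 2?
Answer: 0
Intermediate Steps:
t(N) = √(-5 + N)
J(D) = 16*D (J(D) = 4*(4*D) = 16*D)
k = -3 (k = 2 - 1*5 = 2 - 5 = -3)
J(4*0)*k = (16*(4*0))*(-3) = (16*0)*(-3) = 0*(-3) = 0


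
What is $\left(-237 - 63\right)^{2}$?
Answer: $90000$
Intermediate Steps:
$\left(-237 - 63\right)^{2} = \left(-300\right)^{2} = 90000$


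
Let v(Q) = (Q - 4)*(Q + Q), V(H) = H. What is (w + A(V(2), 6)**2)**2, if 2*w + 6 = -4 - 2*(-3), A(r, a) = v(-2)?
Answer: 329476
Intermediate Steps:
v(Q) = 2*Q*(-4 + Q) (v(Q) = (-4 + Q)*(2*Q) = 2*Q*(-4 + Q))
A(r, a) = 24 (A(r, a) = 2*(-2)*(-4 - 2) = 2*(-2)*(-6) = 24)
w = -2 (w = -3 + (-4 - 2*(-3))/2 = -3 + (-4 + 6)/2 = -3 + (1/2)*2 = -3 + 1 = -2)
(w + A(V(2), 6)**2)**2 = (-2 + 24**2)**2 = (-2 + 576)**2 = 574**2 = 329476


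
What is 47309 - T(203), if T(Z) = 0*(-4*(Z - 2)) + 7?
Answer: 47302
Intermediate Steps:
T(Z) = 7 (T(Z) = 0*(-4*(-2 + Z)) + 7 = 0*(8 - 4*Z) + 7 = 0 + 7 = 7)
47309 - T(203) = 47309 - 1*7 = 47309 - 7 = 47302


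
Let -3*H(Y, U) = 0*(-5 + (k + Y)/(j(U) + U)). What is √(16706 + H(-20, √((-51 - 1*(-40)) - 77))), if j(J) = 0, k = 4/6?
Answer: √16706 ≈ 129.25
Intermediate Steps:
k = ⅔ (k = 4*(⅙) = ⅔ ≈ 0.66667)
H(Y, U) = 0 (H(Y, U) = -0*(-5 + (⅔ + Y)/(0 + U)) = -0*(-5 + (⅔ + Y)/U) = -⅓*0 = 0)
√(16706 + H(-20, √((-51 - 1*(-40)) - 77))) = √(16706 + 0) = √16706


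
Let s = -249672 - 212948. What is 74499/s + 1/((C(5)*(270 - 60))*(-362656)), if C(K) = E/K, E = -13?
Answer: -3687889909801/22900866905280 ≈ -0.16104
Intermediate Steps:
s = -462620
C(K) = -13/K
74499/s + 1/((C(5)*(270 - 60))*(-362656)) = 74499/(-462620) + 1/(((-13/5)*(270 - 60))*(-362656)) = 74499*(-1/462620) - 1/362656/(-13*⅕*210) = -74499/462620 - 1/362656/(-13/5*210) = -74499/462620 - 1/362656/(-546) = -74499/462620 - 1/546*(-1/362656) = -74499/462620 + 1/198010176 = -3687889909801/22900866905280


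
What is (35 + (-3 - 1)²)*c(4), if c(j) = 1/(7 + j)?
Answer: 51/11 ≈ 4.6364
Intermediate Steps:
(35 + (-3 - 1)²)*c(4) = (35 + (-3 - 1)²)/(7 + 4) = (35 + (-4)²)/11 = (35 + 16)*(1/11) = 51*(1/11) = 51/11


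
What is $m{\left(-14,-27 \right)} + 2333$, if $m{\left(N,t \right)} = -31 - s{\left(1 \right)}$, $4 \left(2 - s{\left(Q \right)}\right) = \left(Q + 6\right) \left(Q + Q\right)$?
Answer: $\frac{4607}{2} \approx 2303.5$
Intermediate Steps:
$s{\left(Q \right)} = 2 - \frac{Q \left(6 + Q\right)}{2}$ ($s{\left(Q \right)} = 2 - \frac{\left(Q + 6\right) \left(Q + Q\right)}{4} = 2 - \frac{\left(6 + Q\right) 2 Q}{4} = 2 - \frac{2 Q \left(6 + Q\right)}{4} = 2 - \frac{Q \left(6 + Q\right)}{2}$)
$m{\left(N,t \right)} = - \frac{59}{2}$ ($m{\left(N,t \right)} = -31 - \left(2 - 3 - \frac{1^{2}}{2}\right) = -31 - \left(2 - 3 - \frac{1}{2}\right) = -31 - - \frac{3}{2} = -31 + \frac{3}{2} = - \frac{59}{2}$)
$m{\left(-14,-27 \right)} + 2333 = - \frac{59}{2} + 2333 = \frac{4607}{2}$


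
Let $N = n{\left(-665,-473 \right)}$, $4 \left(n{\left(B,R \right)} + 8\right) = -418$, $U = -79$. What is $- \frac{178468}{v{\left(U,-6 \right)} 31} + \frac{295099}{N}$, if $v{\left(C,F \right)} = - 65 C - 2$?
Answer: $- \frac{31318077218}{11934225} \approx -2624.2$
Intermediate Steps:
$n{\left(B,R \right)} = - \frac{225}{2}$ ($n{\left(B,R \right)} = -8 + \frac{1}{4} \left(-418\right) = -8 - \frac{209}{2} = - \frac{225}{2}$)
$v{\left(C,F \right)} = -2 - 65 C$
$N = - \frac{225}{2} \approx -112.5$
$- \frac{178468}{v{\left(U,-6 \right)} 31} + \frac{295099}{N} = - \frac{178468}{\left(-2 - -5135\right) 31} + \frac{295099}{- \frac{225}{2}} = - \frac{178468}{\left(-2 + 5135\right) 31} + 295099 \left(- \frac{2}{225}\right) = - \frac{178468}{5133 \cdot 31} - \frac{590198}{225} = - \frac{178468}{159123} - \frac{590198}{225} = - \frac{31318077218}{11934225}$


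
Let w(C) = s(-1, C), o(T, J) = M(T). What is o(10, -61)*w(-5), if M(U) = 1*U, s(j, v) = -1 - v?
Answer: 40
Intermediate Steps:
M(U) = U
o(T, J) = T
w(C) = -1 - C
o(10, -61)*w(-5) = 10*(-1 - 1*(-5)) = 10*(-1 + 5) = 10*4 = 40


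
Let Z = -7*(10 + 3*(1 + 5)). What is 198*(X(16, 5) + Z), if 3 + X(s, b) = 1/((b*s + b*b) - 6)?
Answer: -39400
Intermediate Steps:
X(s, b) = -3 + 1/(-6 + b² + b*s) (X(s, b) = -3 + 1/((b*s + b*b) - 6) = -3 + 1/((b*s + b²) - 6) = -3 + 1/((b² + b*s) - 6) = -3 + 1/(-6 + b² + b*s))
Z = -196 (Z = -7*(10 + 3*6) = -7*(10 + 18) = -7*28 = -196)
198*(X(16, 5) + Z) = 198*((19 - 3*5² - 3*5*16)/(-6 + 5² + 5*16) - 196) = 198*((19 - 3*25 - 240)/(-6 + 25 + 80) - 196) = 198*((19 - 75 - 240)/99 - 196) = 198*((1/99)*(-296) - 196) = 198*(-296/99 - 196) = 198*(-19700/99) = -39400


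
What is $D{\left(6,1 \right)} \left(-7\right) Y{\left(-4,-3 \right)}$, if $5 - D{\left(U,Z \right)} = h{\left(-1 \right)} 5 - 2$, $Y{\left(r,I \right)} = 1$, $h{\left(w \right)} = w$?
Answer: $-84$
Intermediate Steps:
$D{\left(U,Z \right)} = 12$ ($D{\left(U,Z \right)} = 5 - \left(\left(-1\right) 5 - 2\right) = 5 - \left(-5 - 2\right) = 5 - -7 = 5 + 7 = 12$)
$D{\left(6,1 \right)} \left(-7\right) Y{\left(-4,-3 \right)} = 12 \left(-7\right) 1 = \left(-84\right) 1 = -84$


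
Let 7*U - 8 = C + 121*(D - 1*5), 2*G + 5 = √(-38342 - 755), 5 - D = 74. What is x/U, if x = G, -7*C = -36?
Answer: 245/125172 - 49*I*√39097/125172 ≈ 0.0019573 - 0.077404*I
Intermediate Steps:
D = -69 (D = 5 - 1*74 = 5 - 74 = -69)
G = -5/2 + I*√39097/2 (G = -5/2 + √(-38342 - 755)/2 = -5/2 + √(-39097)/2 = -5/2 + (I*√39097)/2 = -5/2 + I*√39097/2 ≈ -2.5 + 98.865*I)
C = 36/7 (C = -⅐*(-36) = 36/7 ≈ 5.1429)
x = -5/2 + I*√39097/2 ≈ -2.5 + 98.865*I
U = -62586/49 (U = 8/7 + (36/7 + 121*(-69 - 1*5))/7 = 8/7 + (36/7 + 121*(-69 - 5))/7 = 8/7 + (36/7 + 121*(-74))/7 = 8/7 + (36/7 - 8954)/7 = 8/7 + (⅐)*(-62642/7) = 8/7 - 62642/49 = -62586/49 ≈ -1277.3)
x/U = (-5/2 + I*√39097/2)/(-62586/49) = (-5/2 + I*√39097/2)*(-49/62586) = 245/125172 - 49*I*√39097/125172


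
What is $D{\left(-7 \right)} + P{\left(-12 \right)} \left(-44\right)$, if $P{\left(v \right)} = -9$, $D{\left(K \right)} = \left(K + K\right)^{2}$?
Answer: $592$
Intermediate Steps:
$D{\left(K \right)} = 4 K^{2}$ ($D{\left(K \right)} = \left(2 K\right)^{2} = 4 K^{2}$)
$D{\left(-7 \right)} + P{\left(-12 \right)} \left(-44\right) = 4 \left(-7\right)^{2} - -396 = 4 \cdot 49 + 396 = 196 + 396 = 592$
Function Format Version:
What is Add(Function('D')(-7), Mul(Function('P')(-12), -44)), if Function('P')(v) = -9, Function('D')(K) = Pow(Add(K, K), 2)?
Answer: 592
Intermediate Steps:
Function('D')(K) = Mul(4, Pow(K, 2)) (Function('D')(K) = Pow(Mul(2, K), 2) = Mul(4, Pow(K, 2)))
Add(Function('D')(-7), Mul(Function('P')(-12), -44)) = Add(Mul(4, Pow(-7, 2)), Mul(-9, -44)) = Add(Mul(4, 49), 396) = Add(196, 396) = 592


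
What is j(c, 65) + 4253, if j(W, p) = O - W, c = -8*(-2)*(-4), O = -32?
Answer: 4285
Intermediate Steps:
c = -64 (c = -4*(-4)*(-4) = 16*(-4) = -64)
j(W, p) = -32 - W
j(c, 65) + 4253 = (-32 - 1*(-64)) + 4253 = (-32 + 64) + 4253 = 32 + 4253 = 4285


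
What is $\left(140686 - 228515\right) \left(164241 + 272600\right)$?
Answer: $-38367308189$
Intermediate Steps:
$\left(140686 - 228515\right) \left(164241 + 272600\right) = \left(-87829\right) 436841 = -38367308189$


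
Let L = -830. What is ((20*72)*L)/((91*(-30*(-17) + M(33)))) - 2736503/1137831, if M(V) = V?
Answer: -498384811313/18741214401 ≈ -26.593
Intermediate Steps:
((20*72)*L)/((91*(-30*(-17) + M(33)))) - 2736503/1137831 = ((20*72)*(-830))/((91*(-30*(-17) + 33))) - 2736503/1137831 = (1440*(-830))/((91*(510 + 33))) - 2736503*1/1137831 = -1195200/(91*543) - 2736503/1137831 = -1195200/49413 - 2736503/1137831 = -1195200*1/49413 - 2736503/1137831 = -398400/16471 - 2736503/1137831 = -498384811313/18741214401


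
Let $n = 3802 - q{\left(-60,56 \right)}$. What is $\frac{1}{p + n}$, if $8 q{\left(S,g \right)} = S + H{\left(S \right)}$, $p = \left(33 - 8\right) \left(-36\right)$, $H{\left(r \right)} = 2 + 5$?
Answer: $\frac{8}{23269} \approx 0.00034381$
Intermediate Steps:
$H{\left(r \right)} = 7$
$p = -900$ ($p = 25 \left(-36\right) = -900$)
$q{\left(S,g \right)} = \frac{7}{8} + \frac{S}{8}$ ($q{\left(S,g \right)} = \frac{S + 7}{8} = \frac{7 + S}{8} = \frac{7}{8} + \frac{S}{8}$)
$n = \frac{30469}{8}$ ($n = 3802 - \left(\frac{7}{8} + \frac{1}{8} \left(-60\right)\right) = 3802 - \left(\frac{7}{8} - \frac{15}{2}\right) = 3802 - - \frac{53}{8} = 3802 + \frac{53}{8} = \frac{30469}{8} \approx 3808.6$)
$\frac{1}{p + n} = \frac{1}{-900 + \frac{30469}{8}} = \frac{1}{\frac{23269}{8}} = \frac{8}{23269}$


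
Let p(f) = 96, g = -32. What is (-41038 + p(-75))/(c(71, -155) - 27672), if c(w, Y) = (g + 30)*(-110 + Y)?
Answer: 20471/13571 ≈ 1.5084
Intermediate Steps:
c(w, Y) = 220 - 2*Y (c(w, Y) = (-32 + 30)*(-110 + Y) = -2*(-110 + Y) = 220 - 2*Y)
(-41038 + p(-75))/(c(71, -155) - 27672) = (-41038 + 96)/((220 - 2*(-155)) - 27672) = -40942/((220 + 310) - 27672) = -40942/(530 - 27672) = -40942/(-27142) = -40942*(-1/27142) = 20471/13571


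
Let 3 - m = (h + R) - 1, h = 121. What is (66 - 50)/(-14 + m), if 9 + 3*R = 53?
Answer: -48/437 ≈ -0.10984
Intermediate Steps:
R = 44/3 (R = -3 + (1/3)*53 = -3 + 53/3 = 44/3 ≈ 14.667)
m = -395/3 (m = 3 - ((121 + 44/3) - 1) = 3 - (407/3 - 1) = 3 - 1*404/3 = 3 - 404/3 = -395/3 ≈ -131.67)
(66 - 50)/(-14 + m) = (66 - 50)/(-14 - 395/3) = 16/(-437/3) = 16*(-3/437) = -48/437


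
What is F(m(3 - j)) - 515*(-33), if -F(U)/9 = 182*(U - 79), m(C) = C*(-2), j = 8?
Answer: 130017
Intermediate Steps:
m(C) = -2*C
F(U) = 129402 - 1638*U (F(U) = -1638*(U - 79) = -1638*(-79 + U) = -9*(-14378 + 182*U) = 129402 - 1638*U)
F(m(3 - j)) - 515*(-33) = (129402 - (-3276)*(3 - 1*8)) - 515*(-33) = (129402 - (-3276)*(3 - 8)) - 1*(-16995) = (129402 - (-3276)*(-5)) + 16995 = (129402 - 1638*10) + 16995 = (129402 - 16380) + 16995 = 113022 + 16995 = 130017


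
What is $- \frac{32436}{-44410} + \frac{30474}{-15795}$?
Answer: $- \frac{9344708}{7793955} \approx -1.199$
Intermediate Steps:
$- \frac{32436}{-44410} + \frac{30474}{-15795} = \left(-32436\right) \left(- \frac{1}{44410}\right) + 30474 \left(- \frac{1}{15795}\right) = \frac{16218}{22205} - \frac{3386}{1755} = - \frac{9344708}{7793955}$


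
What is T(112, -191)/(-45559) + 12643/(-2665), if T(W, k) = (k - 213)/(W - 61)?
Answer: -29375047627/6192151485 ≈ -4.7439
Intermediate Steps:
T(W, k) = (-213 + k)/(-61 + W)
T(112, -191)/(-45559) + 12643/(-2665) = ((-213 - 191)/(-61 + 112))/(-45559) + 12643/(-2665) = (-404/51)*(-1/45559) + 12643*(-1/2665) = ((1/51)*(-404))*(-1/45559) - 12643/2665 = -404/51*(-1/45559) - 12643/2665 = 404/2323509 - 12643/2665 = -29375047627/6192151485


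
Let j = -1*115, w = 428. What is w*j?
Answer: -49220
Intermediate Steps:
j = -115
w*j = 428*(-115) = -49220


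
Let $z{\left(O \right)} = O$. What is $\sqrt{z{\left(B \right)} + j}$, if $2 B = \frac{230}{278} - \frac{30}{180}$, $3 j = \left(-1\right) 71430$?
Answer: $\frac{i \sqrt{16560958593}}{834} \approx 154.3 i$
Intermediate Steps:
$j = -23810$ ($j = \frac{\left(-1\right) 71430}{3} = \frac{1}{3} \left(-71430\right) = -23810$)
$B = \frac{551}{1668}$ ($B = \frac{\frac{230}{278} - \frac{30}{180}}{2} = \frac{230 \cdot \frac{1}{278} - \frac{1}{6}}{2} = \frac{\frac{115}{139} - \frac{1}{6}}{2} = \frac{1}{2} \cdot \frac{551}{834} = \frac{551}{1668} \approx 0.33034$)
$\sqrt{z{\left(B \right)} + j} = \sqrt{\frac{551}{1668} - 23810} = \sqrt{- \frac{39714529}{1668}} = \frac{i \sqrt{16560958593}}{834}$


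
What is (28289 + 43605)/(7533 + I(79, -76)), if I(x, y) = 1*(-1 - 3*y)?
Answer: 35947/3880 ≈ 9.2647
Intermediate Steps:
I(x, y) = -1 - 3*y
(28289 + 43605)/(7533 + I(79, -76)) = (28289 + 43605)/(7533 + (-1 - 3*(-76))) = 71894/(7533 + (-1 + 228)) = 71894/(7533 + 227) = 71894/7760 = 71894*(1/7760) = 35947/3880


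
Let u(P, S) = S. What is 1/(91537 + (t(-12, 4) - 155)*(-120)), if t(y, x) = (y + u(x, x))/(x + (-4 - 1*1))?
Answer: 1/109177 ≈ 9.1594e-6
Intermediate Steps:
t(y, x) = (x + y)/(-5 + x) (t(y, x) = (y + x)/(x + (-4 - 1*1)) = (x + y)/(x + (-4 - 1)) = (x + y)/(x - 5) = (x + y)/(-5 + x))
1/(91537 + (t(-12, 4) - 155)*(-120)) = 1/(91537 + ((4 - 12)/(-5 + 4) - 155)*(-120)) = 1/(91537 + (-8/(-1) - 155)*(-120)) = 1/(91537 + (-1*(-8) - 155)*(-120)) = 1/(91537 + (8 - 155)*(-120)) = 1/(91537 - 147*(-120)) = 1/(91537 + 17640) = 1/109177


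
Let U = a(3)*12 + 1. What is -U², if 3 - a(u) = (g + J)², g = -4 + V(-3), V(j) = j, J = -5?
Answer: -2859481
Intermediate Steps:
g = -7 (g = -4 - 3 = -7)
a(u) = -141 (a(u) = 3 - (-7 - 5)² = 3 - 1*(-12)² = 3 - 1*144 = 3 - 144 = -141)
U = -1691 (U = -141*12 + 1 = -1692 + 1 = -1691)
-U² = -1*(-1691)² = -1*2859481 = -2859481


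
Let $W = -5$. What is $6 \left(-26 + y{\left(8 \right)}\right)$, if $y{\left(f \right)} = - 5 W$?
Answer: $-6$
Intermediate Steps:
$y{\left(f \right)} = 25$ ($y{\left(f \right)} = \left(-5\right) \left(-5\right) = 25$)
$6 \left(-26 + y{\left(8 \right)}\right) = 6 \left(-26 + 25\right) = 6 \left(-1\right) = -6$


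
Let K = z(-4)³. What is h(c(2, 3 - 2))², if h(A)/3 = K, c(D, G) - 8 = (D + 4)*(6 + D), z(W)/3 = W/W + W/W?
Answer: 419904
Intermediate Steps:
z(W) = 6 (z(W) = 3*(W/W + W/W) = 3*(1 + 1) = 3*2 = 6)
c(D, G) = 8 + (4 + D)*(6 + D) (c(D, G) = 8 + (D + 4)*(6 + D) = 8 + (4 + D)*(6 + D))
K = 216 (K = 6³ = 216)
h(A) = 648 (h(A) = 3*216 = 648)
h(c(2, 3 - 2))² = 648² = 419904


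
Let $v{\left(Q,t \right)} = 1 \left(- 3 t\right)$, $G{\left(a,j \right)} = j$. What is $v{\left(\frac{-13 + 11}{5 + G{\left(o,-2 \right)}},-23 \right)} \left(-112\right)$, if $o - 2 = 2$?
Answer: $-7728$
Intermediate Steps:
$o = 4$ ($o = 2 + 2 = 4$)
$v{\left(Q,t \right)} = - 3 t$
$v{\left(\frac{-13 + 11}{5 + G{\left(o,-2 \right)}},-23 \right)} \left(-112\right) = \left(-3\right) \left(-23\right) \left(-112\right) = 69 \left(-112\right) = -7728$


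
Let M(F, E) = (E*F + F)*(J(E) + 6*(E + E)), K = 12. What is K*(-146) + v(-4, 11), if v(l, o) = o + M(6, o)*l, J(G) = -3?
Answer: -38893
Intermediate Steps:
M(F, E) = (-3 + 12*E)*(F + E*F) (M(F, E) = (E*F + F)*(-3 + 6*(E + E)) = (F + E*F)*(-3 + 6*(2*E)) = (F + E*F)*(-3 + 12*E) = (-3 + 12*E)*(F + E*F))
v(l, o) = o + l*(-18 + 54*o + 72*o²) (v(l, o) = o + (3*6*(-1 + 3*o + 4*o²))*l = o + (-18 + 54*o + 72*o²)*l = o + l*(-18 + 54*o + 72*o²))
K*(-146) + v(-4, 11) = 12*(-146) + (11 + 18*(-4)*(-1 + 3*11 + 4*11²)) = -1752 + (11 + 18*(-4)*(-1 + 33 + 4*121)) = -1752 + (11 + 18*(-4)*(-1 + 33 + 484)) = -1752 + (11 + 18*(-4)*516) = -1752 + (11 - 37152) = -1752 - 37141 = -38893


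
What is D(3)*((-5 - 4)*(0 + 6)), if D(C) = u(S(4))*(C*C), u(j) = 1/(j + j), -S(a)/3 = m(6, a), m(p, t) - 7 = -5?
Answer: 81/2 ≈ 40.500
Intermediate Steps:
m(p, t) = 2 (m(p, t) = 7 - 5 = 2)
S(a) = -6 (S(a) = -3*2 = -6)
u(j) = 1/(2*j)
D(C) = -C²/12 (D(C) = ((½)/(-6))*(C*C) = ((½)*(-⅙))*C² = -C²/12)
D(3)*((-5 - 4)*(0 + 6)) = (-1/12*3²)*((-5 - 4)*(0 + 6)) = (-1/12*9)*(-9*6) = -¾*(-54) = 81/2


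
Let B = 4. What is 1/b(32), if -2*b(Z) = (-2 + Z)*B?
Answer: -1/60 ≈ -0.016667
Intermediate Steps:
b(Z) = 4 - 2*Z (b(Z) = -(-2 + Z)*4/2 = -(-8 + 4*Z)/2 = 4 - 2*Z)
1/b(32) = 1/(4 - 2*32) = 1/(4 - 64) = 1/(-60) = -1/60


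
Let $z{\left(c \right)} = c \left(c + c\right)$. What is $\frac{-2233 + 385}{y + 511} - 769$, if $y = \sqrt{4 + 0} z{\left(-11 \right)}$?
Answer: $- \frac{767003}{995} \approx -770.86$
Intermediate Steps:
$z{\left(c \right)} = 2 c^{2}$ ($z{\left(c \right)} = c 2 c = 2 c^{2}$)
$y = 484$ ($y = \sqrt{4 + 0} \cdot 2 \left(-11\right)^{2} = \sqrt{4} \cdot 2 \cdot 121 = 2 \cdot 242 = 484$)
$\frac{-2233 + 385}{y + 511} - 769 = \frac{-2233 + 385}{484 + 511} - 769 = - \frac{1848}{995} - 769 = - \frac{767003}{995}$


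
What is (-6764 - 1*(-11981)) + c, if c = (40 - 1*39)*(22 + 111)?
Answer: 5350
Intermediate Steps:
c = 133 (c = (40 - 39)*133 = 1*133 = 133)
(-6764 - 1*(-11981)) + c = (-6764 - 1*(-11981)) + 133 = (-6764 + 11981) + 133 = 5217 + 133 = 5350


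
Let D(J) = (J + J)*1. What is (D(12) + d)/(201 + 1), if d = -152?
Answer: -64/101 ≈ -0.63366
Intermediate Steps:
D(J) = 2*J (D(J) = (2*J)*1 = 2*J)
(D(12) + d)/(201 + 1) = (2*12 - 152)/(201 + 1) = (24 - 152)/202 = -128*1/202 = -64/101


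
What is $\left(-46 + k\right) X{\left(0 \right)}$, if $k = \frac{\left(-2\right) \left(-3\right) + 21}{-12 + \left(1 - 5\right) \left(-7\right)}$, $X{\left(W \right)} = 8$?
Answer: $- \frac{709}{2} \approx -354.5$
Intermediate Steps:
$k = \frac{27}{16}$ ($k = \frac{6 + 21}{-12 - -28} = \frac{27}{-12 + 28} = \frac{27}{16} \approx 1.6875$)
$\left(-46 + k\right) X{\left(0 \right)} = \left(-46 + \frac{27}{16}\right) 8 = \left(- \frac{709}{16}\right) 8 = - \frac{709}{2}$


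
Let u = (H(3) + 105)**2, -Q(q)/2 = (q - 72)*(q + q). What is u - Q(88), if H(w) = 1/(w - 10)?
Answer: 814724/49 ≈ 16627.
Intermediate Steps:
H(w) = 1/(-10 + w)
Q(q) = -4*q*(-72 + q) (Q(q) = -2*(q - 72)*(q + q) = -2*(-72 + q)*2*q = -4*q*(-72 + q))
u = 538756/49 (u = (1/(-10 + 3) + 105)**2 = (1/(-7) + 105)**2 = (-1/7 + 105)**2 = (734/7)**2 = 538756/49 ≈ 10995.)
u - Q(88) = 538756/49 - 4*88*(72 - 1*88) = 538756/49 - 4*88*(72 - 88) = 538756/49 - 4*88*(-16) = 538756/49 - 1*(-5632) = 538756/49 + 5632 = 814724/49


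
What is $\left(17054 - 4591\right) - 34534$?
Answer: $-22071$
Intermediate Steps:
$\left(17054 - 4591\right) - 34534 = 12463 - 34534 = -22071$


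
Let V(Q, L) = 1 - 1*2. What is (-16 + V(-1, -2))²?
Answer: 289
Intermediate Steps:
V(Q, L) = -1 (V(Q, L) = 1 - 2 = -1)
(-16 + V(-1, -2))² = (-16 - 1)² = (-17)² = 289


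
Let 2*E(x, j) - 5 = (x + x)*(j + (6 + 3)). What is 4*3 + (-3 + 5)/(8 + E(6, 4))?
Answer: 2128/177 ≈ 12.023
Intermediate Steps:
E(x, j) = 5/2 + x*(9 + j) (E(x, j) = 5/2 + ((x + x)*(j + (6 + 3)))/2 = 5/2 + ((2*x)*(j + 9))/2 = 5/2 + ((2*x)*(9 + j))/2 = 5/2 + (2*x*(9 + j))/2 = 5/2 + x*(9 + j))
4*3 + (-3 + 5)/(8 + E(6, 4)) = 4*3 + (-3 + 5)/(8 + (5/2 + 9*6 + 4*6)) = 12 + 2/(8 + (5/2 + 54 + 24)) = 12 + 2/(8 + 161/2) = 12 + 2/(177/2) = 12 + 2*(2/177) = 12 + 4/177 = 2128/177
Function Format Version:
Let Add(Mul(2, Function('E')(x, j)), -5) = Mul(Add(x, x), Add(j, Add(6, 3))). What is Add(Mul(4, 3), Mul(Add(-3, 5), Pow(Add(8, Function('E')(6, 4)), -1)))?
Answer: Rational(2128, 177) ≈ 12.023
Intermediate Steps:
Function('E')(x, j) = Add(Rational(5, 2), Mul(x, Add(9, j))) (Function('E')(x, j) = Add(Rational(5, 2), Mul(Rational(1, 2), Mul(Add(x, x), Add(j, Add(6, 3))))) = Add(Rational(5, 2), Mul(Rational(1, 2), Mul(Mul(2, x), Add(j, 9)))) = Add(Rational(5, 2), Mul(Rational(1, 2), Mul(Mul(2, x), Add(9, j)))) = Add(Rational(5, 2), Mul(Rational(1, 2), Mul(2, x, Add(9, j)))) = Add(Rational(5, 2), Mul(x, Add(9, j))))
Add(Mul(4, 3), Mul(Add(-3, 5), Pow(Add(8, Function('E')(6, 4)), -1))) = Add(Mul(4, 3), Mul(Add(-3, 5), Pow(Add(8, Add(Rational(5, 2), Mul(9, 6), Mul(4, 6))), -1))) = Add(12, Mul(2, Pow(Add(8, Add(Rational(5, 2), 54, 24)), -1))) = Add(12, Mul(2, Pow(Add(8, Rational(161, 2)), -1))) = Add(12, Mul(2, Pow(Rational(177, 2), -1))) = Add(12, Mul(2, Rational(2, 177))) = Add(12, Rational(4, 177)) = Rational(2128, 177)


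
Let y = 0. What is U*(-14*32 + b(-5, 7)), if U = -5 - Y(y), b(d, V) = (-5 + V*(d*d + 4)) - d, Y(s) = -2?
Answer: 735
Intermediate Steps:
b(d, V) = -5 - d + V*(4 + d²) (b(d, V) = (-5 + V*(d² + 4)) - d = (-5 + V*(4 + d²)) - d = -5 - d + V*(4 + d²))
U = -3 (U = -5 - 1*(-2) = -5 + 2 = -3)
U*(-14*32 + b(-5, 7)) = -3*(-14*32 + (-5 - 1*(-5) + 4*7 + 7*(-5)²)) = -3*(-448 + (-5 + 5 + 28 + 7*25)) = -3*(-448 + (-5 + 5 + 28 + 175)) = -3*(-448 + 203) = -3*(-245) = 735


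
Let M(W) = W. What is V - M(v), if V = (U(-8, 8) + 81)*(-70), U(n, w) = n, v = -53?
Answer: -5057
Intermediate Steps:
V = -5110 (V = (-8 + 81)*(-70) = 73*(-70) = -5110)
V - M(v) = -5110 - 1*(-53) = -5110 + 53 = -5057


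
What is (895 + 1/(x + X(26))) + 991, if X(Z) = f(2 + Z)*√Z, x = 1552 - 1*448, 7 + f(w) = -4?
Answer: 1146377362/607835 + 11*√26/1215670 ≈ 1886.0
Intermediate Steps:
f(w) = -11 (f(w) = -7 - 4 = -11)
x = 1104 (x = 1552 - 448 = 1104)
X(Z) = -11*√Z
(895 + 1/(x + X(26))) + 991 = (895 + 1/(1104 - 11*√26)) + 991 = 1886 + 1/(1104 - 11*√26)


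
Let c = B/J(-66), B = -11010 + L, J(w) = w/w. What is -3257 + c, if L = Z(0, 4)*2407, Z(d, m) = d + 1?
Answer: -11860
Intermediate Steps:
Z(d, m) = 1 + d
L = 2407 (L = (1 + 0)*2407 = 1*2407 = 2407)
J(w) = 1
B = -8603 (B = -11010 + 2407 = -8603)
c = -8603 (c = -8603/1 = -8603*1 = -8603)
-3257 + c = -3257 - 8603 = -11860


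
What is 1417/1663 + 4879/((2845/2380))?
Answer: 3862964125/946247 ≈ 4082.4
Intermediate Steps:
1417/1663 + 4879/((2845/2380)) = 1417*(1/1663) + 4879/((2845*(1/2380))) = 1417/1663 + 4879/(569/476) = 1417/1663 + 4879*(476/569) = 1417/1663 + 2322404/569 = 3862964125/946247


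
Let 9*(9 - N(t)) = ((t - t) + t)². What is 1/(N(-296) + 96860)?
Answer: 9/784205 ≈ 1.1477e-5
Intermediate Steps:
N(t) = 9 - t²/9 (N(t) = 9 - ((t - t) + t)²/9 = 9 - (0 + t)²/9 = 9 - t²/9)
1/(N(-296) + 96860) = 1/((9 - ⅑*(-296)²) + 96860) = 1/((9 - ⅑*87616) + 96860) = 1/((9 - 87616/9) + 96860) = 1/(-87535/9 + 96860) = 1/(784205/9) = 9/784205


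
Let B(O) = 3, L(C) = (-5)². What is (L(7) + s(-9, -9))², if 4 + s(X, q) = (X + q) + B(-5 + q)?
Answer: 36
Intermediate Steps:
L(C) = 25
s(X, q) = -1 + X + q (s(X, q) = -4 + ((X + q) + 3) = -4 + (3 + X + q) = -1 + X + q)
(L(7) + s(-9, -9))² = (25 + (-1 - 9 - 9))² = (25 - 19)² = 6² = 36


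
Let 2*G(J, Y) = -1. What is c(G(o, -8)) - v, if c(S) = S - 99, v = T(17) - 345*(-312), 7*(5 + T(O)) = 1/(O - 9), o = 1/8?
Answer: -6033133/56 ≈ -1.0773e+5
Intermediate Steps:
o = ⅛ ≈ 0.12500
G(J, Y) = -½ (G(J, Y) = (½)*(-1) = -½)
T(O) = -5 + 1/(7*(-9 + O)) (T(O) = -5 + 1/(7*(O - 9)) = -5 + 1/(7*(-9 + O)))
v = 6027561/56 (v = (316 - 35*17)/(7*(-9 + 17)) - 345*(-312) = (⅐)*(316 - 595)/8 + 107640 = (⅐)*(⅛)*(-279) + 107640 = -279/56 + 107640 = 6027561/56 ≈ 1.0764e+5)
c(S) = -99 + S
c(G(o, -8)) - v = (-99 - ½) - 1*6027561/56 = -199/2 - 6027561/56 = -6033133/56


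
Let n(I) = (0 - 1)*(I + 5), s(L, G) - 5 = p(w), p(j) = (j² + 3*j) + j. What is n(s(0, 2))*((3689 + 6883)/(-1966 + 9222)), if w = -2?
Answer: -7929/907 ≈ -8.7420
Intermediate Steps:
p(j) = j² + 4*j
s(L, G) = 1 (s(L, G) = 5 - 2*(4 - 2) = 5 - 2*2 = 5 - 4 = 1)
n(I) = -5 - I (n(I) = -(5 + I) = -5 - I)
n(s(0, 2))*((3689 + 6883)/(-1966 + 9222)) = (-5 - 1*1)*((3689 + 6883)/(-1966 + 9222)) = (-5 - 1)*(10572/7256) = -63432/7256 = -6*2643/1814 = -7929/907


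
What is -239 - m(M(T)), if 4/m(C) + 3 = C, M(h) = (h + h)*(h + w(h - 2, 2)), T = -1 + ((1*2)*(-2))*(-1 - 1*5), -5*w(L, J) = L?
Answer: -1029871/4309 ≈ -239.00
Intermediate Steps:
w(L, J) = -L/5
T = 23 (T = -1 + (2*(-2))*(-1 - 5) = -1 - 4*(-6) = -1 + 24 = 23)
M(h) = 2*h*(⅖ + 4*h/5) (M(h) = (h + h)*(h - (h - 2)/5) = (2*h)*(h - (-2 + h)/5) = (2*h)*(h + (⅖ - h/5)) = (2*h)*(⅖ + 4*h/5) = 2*h*(⅖ + 4*h/5))
m(C) = 4/(-3 + C)
-239 - m(M(T)) = -239 - 4/(-3 + (⅘)*23*(1 + 2*23)) = -239 - 4/(-3 + (⅘)*23*(1 + 46)) = -239 - 4/(-3 + (⅘)*23*47) = -239 - 4/(-3 + 4324/5) = -239 - 4/4309/5 = -239 - 4*5/4309 = -239 - 1*20/4309 = -239 - 20/4309 = -1029871/4309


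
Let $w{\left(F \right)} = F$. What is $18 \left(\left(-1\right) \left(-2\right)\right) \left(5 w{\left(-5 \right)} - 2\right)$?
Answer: $-972$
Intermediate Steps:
$18 \left(\left(-1\right) \left(-2\right)\right) \left(5 w{\left(-5 \right)} - 2\right) = 18 \left(\left(-1\right) \left(-2\right)\right) \left(5 \left(-5\right) - 2\right) = 18 \cdot 2 \left(-25 - 2\right) = 36 \left(-27\right) = -972$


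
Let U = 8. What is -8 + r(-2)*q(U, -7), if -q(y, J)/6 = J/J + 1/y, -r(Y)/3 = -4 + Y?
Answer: -259/2 ≈ -129.50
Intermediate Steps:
r(Y) = 12 - 3*Y (r(Y) = -3*(-4 + Y) = 12 - 3*Y)
q(y, J) = -6 - 6/y (q(y, J) = -6*(J/J + 1/y) = -6*(1 + 1/y) = -6 - 6/y)
-8 + r(-2)*q(U, -7) = -8 + (12 - 3*(-2))*(-6 - 6/8) = -8 + (12 + 6)*(-6 - 6*⅛) = -8 + 18*(-6 - ¾) = -8 + 18*(-27/4) = -8 - 243/2 = -259/2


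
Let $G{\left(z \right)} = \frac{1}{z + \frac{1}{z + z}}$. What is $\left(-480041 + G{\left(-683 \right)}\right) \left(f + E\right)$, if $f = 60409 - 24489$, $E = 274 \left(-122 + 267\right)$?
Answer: $- \frac{33881227325653250}{932979} \approx -3.6315 \cdot 10^{10}$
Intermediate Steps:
$E = 39730$ ($E = 274 \cdot 145 = 39730$)
$G{\left(z \right)} = \frac{1}{z + \frac{1}{2 z}}$
$f = 35920$
$\left(-480041 + G{\left(-683 \right)}\right) \left(f + E\right) = \left(-480041 + 2 \left(-683\right) \frac{1}{1 + 2 \left(-683\right)^{2}}\right) \left(35920 + 39730\right) = \left(-480041 + 2 \left(-683\right) \frac{1}{1 + 2 \cdot 466489}\right) 75650 = \left(-480041 + 2 \left(-683\right) \frac{1}{1 + 932978}\right) 75650 = \left(-480041 + 2 \left(-683\right) \frac{1}{932979}\right) 75650 = \left(-480041 - \frac{1366}{932979}\right) 75650 = \left(- \frac{447868173505}{932979}\right) 75650 = - \frac{33881227325653250}{932979}$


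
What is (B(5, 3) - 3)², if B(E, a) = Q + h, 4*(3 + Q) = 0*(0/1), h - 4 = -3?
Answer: 25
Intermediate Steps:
h = 1 (h = 4 - 3 = 1)
Q = -3 (Q = -3 + (0*(0/1))/4 = -3 + (0*(0*1))/4 = -3 + (0*0)/4 = -3 + (¼)*0 = -3 + 0 = -3)
B(E, a) = -2 (B(E, a) = -3 + 1 = -2)
(B(5, 3) - 3)² = (-2 - 3)² = (-5)² = 25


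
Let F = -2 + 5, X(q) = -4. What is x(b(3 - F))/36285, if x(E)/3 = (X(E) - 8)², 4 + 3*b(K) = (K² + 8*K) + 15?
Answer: 144/12095 ≈ 0.011906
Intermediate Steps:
F = 3
b(K) = 11/3 + K²/3 + 8*K/3 (b(K) = -4/3 + ((K² + 8*K) + 15)/3 = -4/3 + (15 + K² + 8*K)/3 = -4/3 + (5 + K²/3 + 8*K/3) = 11/3 + K²/3 + 8*K/3)
x(E) = 432 (x(E) = 3*(-4 - 8)² = 3*(-12)² = 3*144 = 432)
x(b(3 - F))/36285 = 432/36285 = 432*(1/36285) = 144/12095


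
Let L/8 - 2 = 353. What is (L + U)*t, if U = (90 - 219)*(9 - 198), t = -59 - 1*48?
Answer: -2912647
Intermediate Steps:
L = 2840 (L = 16 + 8*353 = 16 + 2824 = 2840)
t = -107 (t = -59 - 48 = -107)
U = 24381 (U = -129*(-189) = 24381)
(L + U)*t = (2840 + 24381)*(-107) = 27221*(-107) = -2912647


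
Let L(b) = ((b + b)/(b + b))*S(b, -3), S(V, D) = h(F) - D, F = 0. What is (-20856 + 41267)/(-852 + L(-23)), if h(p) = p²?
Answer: -20411/849 ≈ -24.041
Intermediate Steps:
S(V, D) = -D (S(V, D) = 0² - D = 0 - D = -D)
L(b) = 3 (L(b) = ((b + b)/(b + b))*(-1*(-3)) = ((2*b)/((2*b)))*3 = ((2*b)*(1/(2*b)))*3 = 1*3 = 3)
(-20856 + 41267)/(-852 + L(-23)) = (-20856 + 41267)/(-852 + 3) = 20411/(-849) = 20411*(-1/849) = -20411/849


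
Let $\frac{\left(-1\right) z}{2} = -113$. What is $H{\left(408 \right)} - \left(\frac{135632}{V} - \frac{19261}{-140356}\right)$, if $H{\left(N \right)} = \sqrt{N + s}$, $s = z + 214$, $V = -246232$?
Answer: $\frac{255251615}{617145332} + 4 \sqrt{53} \approx 29.534$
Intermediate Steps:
$z = 226$ ($z = \left(-2\right) \left(-113\right) = 226$)
$s = 440$ ($s = 226 + 214 = 440$)
$H{\left(N \right)} = \sqrt{440 + N}$ ($H{\left(N \right)} = \sqrt{N + 440} = \sqrt{440 + N}$)
$H{\left(408 \right)} - \left(\frac{135632}{V} - \frac{19261}{-140356}\right) = \sqrt{440 + 408} - \left(\frac{135632}{-246232} - \frac{19261}{-140356}\right) = \sqrt{848} - \left(135632 \left(- \frac{1}{246232}\right) - - \frac{19261}{140356}\right) = 4 \sqrt{53} - \left(- \frac{2422}{4397} + \frac{19261}{140356}\right) = 4 \sqrt{53} - - \frac{255251615}{617145332} = 4 \sqrt{53} + \frac{255251615}{617145332} = \frac{255251615}{617145332} + 4 \sqrt{53}$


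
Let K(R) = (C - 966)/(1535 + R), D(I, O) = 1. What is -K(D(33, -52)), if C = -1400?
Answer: 1183/768 ≈ 1.5404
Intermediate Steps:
K(R) = -2366/(1535 + R) (K(R) = (-1400 - 966)/(1535 + R) = -2366/(1535 + R))
-K(D(33, -52)) = -(-2366)/(1535 + 1) = -(-2366)/1536 = -1*(-1183/768) = 1183/768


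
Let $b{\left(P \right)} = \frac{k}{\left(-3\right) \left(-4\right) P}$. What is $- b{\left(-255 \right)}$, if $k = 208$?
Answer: $\frac{52}{765} \approx 0.067974$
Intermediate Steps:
$b{\left(P \right)} = \frac{52}{3 P}$ ($b{\left(P \right)} = \frac{208}{\left(-3\right) \left(-4\right) P} = \frac{208}{12 P} = 208 \frac{1}{12 P} = \frac{52}{3 P}$)
$- b{\left(-255 \right)} = - \frac{52}{3 \left(-255\right)} = - \frac{52 \left(-1\right)}{3 \cdot 255} = \left(-1\right) \left(- \frac{52}{765}\right) = \frac{52}{765}$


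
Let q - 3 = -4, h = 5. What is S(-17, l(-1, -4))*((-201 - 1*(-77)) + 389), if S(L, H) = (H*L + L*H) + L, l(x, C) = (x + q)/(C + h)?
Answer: 13515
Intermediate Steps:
q = -1 (q = 3 - 4 = -1)
l(x, C) = (-1 + x)/(5 + C) (l(x, C) = (x - 1)/(C + 5) = (-1 + x)/(5 + C))
S(L, H) = L + 2*H*L (S(L, H) = (H*L + H*L) + L = 2*H*L + L = L + 2*H*L)
S(-17, l(-1, -4))*((-201 - 1*(-77)) + 389) = (-17*(1 + 2*((-1 - 1)/(5 - 4))))*((-201 - 1*(-77)) + 389) = (-17*(1 + 2*(-2/1)))*((-201 + 77) + 389) = (-17*(1 + 2*(1*(-2))))*(-124 + 389) = -17*(1 + 2*(-2))*265 = -17*(1 - 4)*265 = -17*(-3)*265 = 51*265 = 13515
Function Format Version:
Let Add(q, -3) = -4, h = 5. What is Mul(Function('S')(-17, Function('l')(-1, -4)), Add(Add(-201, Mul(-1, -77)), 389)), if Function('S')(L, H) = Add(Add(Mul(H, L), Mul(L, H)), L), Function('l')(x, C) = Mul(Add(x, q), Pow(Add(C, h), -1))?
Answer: 13515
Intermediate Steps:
q = -1 (q = Add(3, -4) = -1)
Function('l')(x, C) = Mul(Pow(Add(5, C), -1), Add(-1, x)) (Function('l')(x, C) = Mul(Add(x, -1), Pow(Add(C, 5), -1)) = Mul(Add(-1, x), Pow(Add(5, C), -1)) = Mul(Pow(Add(5, C), -1), Add(-1, x)))
Function('S')(L, H) = Add(L, Mul(2, H, L)) (Function('S')(L, H) = Add(Add(Mul(H, L), Mul(H, L)), L) = Add(Mul(2, H, L), L) = Add(L, Mul(2, H, L)))
Mul(Function('S')(-17, Function('l')(-1, -4)), Add(Add(-201, Mul(-1, -77)), 389)) = Mul(Mul(-17, Add(1, Mul(2, Mul(Pow(Add(5, -4), -1), Add(-1, -1))))), Add(Add(-201, Mul(-1, -77)), 389)) = Mul(Mul(-17, Add(1, Mul(2, Mul(Pow(1, -1), -2)))), Add(Add(-201, 77), 389)) = Mul(Mul(-17, Add(1, Mul(2, Mul(1, -2)))), Add(-124, 389)) = Mul(Mul(-17, Add(1, Mul(2, -2))), 265) = Mul(Mul(-17, Add(1, -4)), 265) = Mul(Mul(-17, -3), 265) = Mul(51, 265) = 13515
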